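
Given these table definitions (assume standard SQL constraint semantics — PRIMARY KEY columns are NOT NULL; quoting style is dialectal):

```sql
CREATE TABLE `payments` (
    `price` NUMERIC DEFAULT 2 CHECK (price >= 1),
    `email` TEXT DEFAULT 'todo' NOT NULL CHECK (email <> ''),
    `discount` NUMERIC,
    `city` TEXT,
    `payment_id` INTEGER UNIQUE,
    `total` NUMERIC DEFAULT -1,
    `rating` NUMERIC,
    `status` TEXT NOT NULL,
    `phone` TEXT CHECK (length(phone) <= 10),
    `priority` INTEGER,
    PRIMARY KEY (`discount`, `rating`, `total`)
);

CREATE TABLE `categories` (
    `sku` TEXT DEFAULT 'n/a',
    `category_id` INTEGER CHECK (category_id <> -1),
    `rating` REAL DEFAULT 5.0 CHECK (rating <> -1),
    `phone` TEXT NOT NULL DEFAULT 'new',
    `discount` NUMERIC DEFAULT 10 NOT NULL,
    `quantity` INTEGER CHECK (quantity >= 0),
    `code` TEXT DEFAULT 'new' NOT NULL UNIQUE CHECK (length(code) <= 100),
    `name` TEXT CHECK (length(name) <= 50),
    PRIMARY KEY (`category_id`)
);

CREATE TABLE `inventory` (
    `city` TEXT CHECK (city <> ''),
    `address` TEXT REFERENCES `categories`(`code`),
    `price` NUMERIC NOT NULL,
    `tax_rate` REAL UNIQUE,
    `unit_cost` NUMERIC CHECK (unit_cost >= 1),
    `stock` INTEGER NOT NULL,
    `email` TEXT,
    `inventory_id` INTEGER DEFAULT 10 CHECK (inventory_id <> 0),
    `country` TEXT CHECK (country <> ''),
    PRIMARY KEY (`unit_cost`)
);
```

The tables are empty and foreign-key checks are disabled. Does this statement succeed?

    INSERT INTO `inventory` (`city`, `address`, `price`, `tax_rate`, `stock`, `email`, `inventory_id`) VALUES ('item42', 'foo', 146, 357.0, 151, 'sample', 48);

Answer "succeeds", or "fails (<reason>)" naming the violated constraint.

fails (NOT NULL on unit_cost)

unit_cost is omitted from the column list and has no DEFAULT, so it would receive NULL.
But unit_cost is part of the PRIMARY KEY (implied NOT NULL).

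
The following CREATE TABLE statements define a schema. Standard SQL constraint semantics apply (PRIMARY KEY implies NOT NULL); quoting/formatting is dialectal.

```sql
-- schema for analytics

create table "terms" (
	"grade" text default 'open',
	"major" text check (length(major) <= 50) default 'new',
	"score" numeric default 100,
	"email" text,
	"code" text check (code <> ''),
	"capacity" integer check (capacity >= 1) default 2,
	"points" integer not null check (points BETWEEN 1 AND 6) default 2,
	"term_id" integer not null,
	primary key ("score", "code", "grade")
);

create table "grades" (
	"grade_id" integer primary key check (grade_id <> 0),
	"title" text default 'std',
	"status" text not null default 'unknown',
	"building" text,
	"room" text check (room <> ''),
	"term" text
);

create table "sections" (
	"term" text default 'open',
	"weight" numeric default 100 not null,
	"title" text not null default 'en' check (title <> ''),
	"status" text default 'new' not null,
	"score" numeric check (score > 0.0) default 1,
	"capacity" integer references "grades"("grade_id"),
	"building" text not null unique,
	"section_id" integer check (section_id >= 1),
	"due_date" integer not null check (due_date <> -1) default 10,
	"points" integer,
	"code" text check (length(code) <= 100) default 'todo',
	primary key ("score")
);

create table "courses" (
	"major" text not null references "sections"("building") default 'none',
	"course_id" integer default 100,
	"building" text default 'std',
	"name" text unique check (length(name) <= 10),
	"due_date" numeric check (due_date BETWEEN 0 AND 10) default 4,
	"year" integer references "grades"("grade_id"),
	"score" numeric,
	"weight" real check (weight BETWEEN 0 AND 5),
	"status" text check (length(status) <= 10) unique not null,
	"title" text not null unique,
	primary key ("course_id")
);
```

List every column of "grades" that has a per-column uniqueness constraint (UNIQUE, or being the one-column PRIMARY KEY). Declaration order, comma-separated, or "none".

- grade_id: single-column PRIMARY KEY → unique.
- title: no UNIQUE or single-column PK constraint.
- status: no UNIQUE or single-column PK constraint.
- building: no UNIQUE or single-column PK constraint.
- room: no UNIQUE or single-column PK constraint.
- term: no UNIQUE or single-column PK constraint.

grade_id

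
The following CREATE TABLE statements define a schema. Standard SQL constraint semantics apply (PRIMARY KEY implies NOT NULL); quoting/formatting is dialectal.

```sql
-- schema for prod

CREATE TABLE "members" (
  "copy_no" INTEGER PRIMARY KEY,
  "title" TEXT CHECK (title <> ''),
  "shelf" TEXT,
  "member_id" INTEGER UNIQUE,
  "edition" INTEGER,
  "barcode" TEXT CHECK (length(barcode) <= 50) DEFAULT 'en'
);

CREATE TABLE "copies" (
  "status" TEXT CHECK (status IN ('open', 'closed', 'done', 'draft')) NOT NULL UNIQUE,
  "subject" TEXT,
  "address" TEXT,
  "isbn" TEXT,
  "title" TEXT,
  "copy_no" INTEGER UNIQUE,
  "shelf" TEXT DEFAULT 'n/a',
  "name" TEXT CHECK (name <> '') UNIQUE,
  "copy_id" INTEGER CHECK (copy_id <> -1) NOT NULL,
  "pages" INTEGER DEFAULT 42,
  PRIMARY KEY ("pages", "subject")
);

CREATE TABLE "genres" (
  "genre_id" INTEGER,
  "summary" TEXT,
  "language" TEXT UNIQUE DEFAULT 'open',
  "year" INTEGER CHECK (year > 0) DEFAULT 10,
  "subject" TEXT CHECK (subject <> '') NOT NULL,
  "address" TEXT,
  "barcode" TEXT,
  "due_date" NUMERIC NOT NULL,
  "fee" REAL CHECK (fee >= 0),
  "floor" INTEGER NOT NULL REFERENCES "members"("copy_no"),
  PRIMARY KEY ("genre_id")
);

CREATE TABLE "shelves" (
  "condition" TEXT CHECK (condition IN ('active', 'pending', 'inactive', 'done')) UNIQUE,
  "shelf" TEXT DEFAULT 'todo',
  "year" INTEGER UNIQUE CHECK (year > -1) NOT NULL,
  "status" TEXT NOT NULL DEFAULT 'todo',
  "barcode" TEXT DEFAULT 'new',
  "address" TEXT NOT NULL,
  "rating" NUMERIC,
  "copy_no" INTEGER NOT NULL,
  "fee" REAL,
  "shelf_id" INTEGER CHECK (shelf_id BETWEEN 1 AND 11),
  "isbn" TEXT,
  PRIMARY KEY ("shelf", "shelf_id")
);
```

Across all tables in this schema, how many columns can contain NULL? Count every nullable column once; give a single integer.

members: 5 nullable (title, shelf, member_id, edition, barcode — PK (copy_no) and explicit NOT NULL columns excluded).
copies: 6 nullable (address, isbn, title, copy_no, shelf, name — PK (pages, subject) and explicit NOT NULL columns excluded).
genres: 6 nullable (summary, language, year, address, barcode, fee — PK (genre_id) and explicit NOT NULL columns excluded).
shelves: 5 nullable (condition, barcode, rating, fee, isbn — PK (shelf, shelf_id) and explicit NOT NULL columns excluded).
Total: 5 + 6 + 6 + 5 = 22.

22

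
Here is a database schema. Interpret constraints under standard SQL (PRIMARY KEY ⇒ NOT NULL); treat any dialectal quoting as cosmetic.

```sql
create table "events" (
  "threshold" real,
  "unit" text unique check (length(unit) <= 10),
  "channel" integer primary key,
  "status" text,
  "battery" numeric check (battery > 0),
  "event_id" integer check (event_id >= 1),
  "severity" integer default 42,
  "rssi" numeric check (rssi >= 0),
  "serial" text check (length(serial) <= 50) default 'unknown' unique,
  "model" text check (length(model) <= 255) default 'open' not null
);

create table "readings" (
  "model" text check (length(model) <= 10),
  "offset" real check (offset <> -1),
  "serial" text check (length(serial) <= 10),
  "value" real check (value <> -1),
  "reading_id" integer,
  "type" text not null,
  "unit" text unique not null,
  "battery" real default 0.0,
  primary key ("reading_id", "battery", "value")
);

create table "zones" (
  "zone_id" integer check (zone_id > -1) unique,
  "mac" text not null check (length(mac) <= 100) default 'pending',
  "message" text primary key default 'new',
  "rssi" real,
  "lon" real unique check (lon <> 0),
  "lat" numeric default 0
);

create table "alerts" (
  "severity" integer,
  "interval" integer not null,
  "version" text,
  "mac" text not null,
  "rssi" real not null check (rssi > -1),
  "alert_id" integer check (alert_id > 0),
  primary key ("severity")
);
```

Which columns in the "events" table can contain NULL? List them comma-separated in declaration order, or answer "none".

threshold, unit, status, battery, event_id, severity, rssi, serial

- threshold: no NOT NULL constraint applies → nullable.
- unit: CHECK does not forbid NULL (a CHECK constraint passes when its expression is NULL) → nullable.
- channel: part of the PRIMARY KEY, which implies NOT NULL → not nullable.
- status: no NOT NULL constraint applies → nullable.
- battery: CHECK does not forbid NULL (a CHECK constraint passes when its expression is NULL) → nullable.
- event_id: CHECK does not forbid NULL (a CHECK constraint passes when its expression is NULL) → nullable.
- severity: DEFAULT only fills an omitted column; an explicit NULL is still allowed → nullable.
- rssi: CHECK does not forbid NULL (a CHECK constraint passes when its expression is NULL) → nullable.
- serial: CHECK does not forbid NULL (a CHECK constraint passes when its expression is NULL) → nullable.
- model: declared NOT NULL → not nullable.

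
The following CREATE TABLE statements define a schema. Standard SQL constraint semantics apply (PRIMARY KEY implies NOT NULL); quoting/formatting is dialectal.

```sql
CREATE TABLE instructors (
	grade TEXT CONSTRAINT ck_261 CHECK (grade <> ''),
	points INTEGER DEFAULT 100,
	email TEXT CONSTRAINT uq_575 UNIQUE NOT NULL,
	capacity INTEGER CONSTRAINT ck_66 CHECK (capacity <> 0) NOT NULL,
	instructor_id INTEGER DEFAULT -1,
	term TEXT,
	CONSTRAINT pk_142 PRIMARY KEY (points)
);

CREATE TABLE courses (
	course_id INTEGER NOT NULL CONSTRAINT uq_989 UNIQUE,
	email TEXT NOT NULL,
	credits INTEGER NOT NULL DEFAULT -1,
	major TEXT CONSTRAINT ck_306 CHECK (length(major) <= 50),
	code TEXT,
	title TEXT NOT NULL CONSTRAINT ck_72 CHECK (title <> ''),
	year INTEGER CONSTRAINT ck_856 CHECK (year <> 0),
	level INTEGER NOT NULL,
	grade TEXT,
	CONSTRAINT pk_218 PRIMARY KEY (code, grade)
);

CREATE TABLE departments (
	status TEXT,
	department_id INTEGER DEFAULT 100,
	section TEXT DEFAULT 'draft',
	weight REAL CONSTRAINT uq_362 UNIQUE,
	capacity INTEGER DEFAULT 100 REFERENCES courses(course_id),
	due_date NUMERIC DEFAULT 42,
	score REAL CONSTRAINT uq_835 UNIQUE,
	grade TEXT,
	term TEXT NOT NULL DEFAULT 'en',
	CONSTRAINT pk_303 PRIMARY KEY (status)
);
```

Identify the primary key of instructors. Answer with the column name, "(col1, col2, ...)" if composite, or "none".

points

points is declared PRIMARY KEY as a table-level PRIMARY KEY clause.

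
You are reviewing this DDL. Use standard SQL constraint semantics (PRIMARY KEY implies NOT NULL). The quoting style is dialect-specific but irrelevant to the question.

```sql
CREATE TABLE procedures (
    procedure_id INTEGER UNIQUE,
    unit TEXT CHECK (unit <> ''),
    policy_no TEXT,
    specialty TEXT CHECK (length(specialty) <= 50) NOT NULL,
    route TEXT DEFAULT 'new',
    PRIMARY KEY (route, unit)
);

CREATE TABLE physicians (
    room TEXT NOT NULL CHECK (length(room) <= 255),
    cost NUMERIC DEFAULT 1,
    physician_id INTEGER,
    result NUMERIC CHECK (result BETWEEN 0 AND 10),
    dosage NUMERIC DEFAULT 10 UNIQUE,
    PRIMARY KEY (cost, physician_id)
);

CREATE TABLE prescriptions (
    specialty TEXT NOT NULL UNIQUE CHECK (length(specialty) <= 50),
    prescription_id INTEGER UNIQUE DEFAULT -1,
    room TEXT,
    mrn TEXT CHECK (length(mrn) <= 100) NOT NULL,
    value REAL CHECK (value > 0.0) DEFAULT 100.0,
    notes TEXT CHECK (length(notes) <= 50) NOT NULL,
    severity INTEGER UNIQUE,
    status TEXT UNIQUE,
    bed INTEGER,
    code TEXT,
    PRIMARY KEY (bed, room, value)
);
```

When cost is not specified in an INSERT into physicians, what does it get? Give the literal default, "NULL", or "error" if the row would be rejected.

1

cost has an explicit DEFAULT 1.
When the column is omitted from an INSERT, that default is used.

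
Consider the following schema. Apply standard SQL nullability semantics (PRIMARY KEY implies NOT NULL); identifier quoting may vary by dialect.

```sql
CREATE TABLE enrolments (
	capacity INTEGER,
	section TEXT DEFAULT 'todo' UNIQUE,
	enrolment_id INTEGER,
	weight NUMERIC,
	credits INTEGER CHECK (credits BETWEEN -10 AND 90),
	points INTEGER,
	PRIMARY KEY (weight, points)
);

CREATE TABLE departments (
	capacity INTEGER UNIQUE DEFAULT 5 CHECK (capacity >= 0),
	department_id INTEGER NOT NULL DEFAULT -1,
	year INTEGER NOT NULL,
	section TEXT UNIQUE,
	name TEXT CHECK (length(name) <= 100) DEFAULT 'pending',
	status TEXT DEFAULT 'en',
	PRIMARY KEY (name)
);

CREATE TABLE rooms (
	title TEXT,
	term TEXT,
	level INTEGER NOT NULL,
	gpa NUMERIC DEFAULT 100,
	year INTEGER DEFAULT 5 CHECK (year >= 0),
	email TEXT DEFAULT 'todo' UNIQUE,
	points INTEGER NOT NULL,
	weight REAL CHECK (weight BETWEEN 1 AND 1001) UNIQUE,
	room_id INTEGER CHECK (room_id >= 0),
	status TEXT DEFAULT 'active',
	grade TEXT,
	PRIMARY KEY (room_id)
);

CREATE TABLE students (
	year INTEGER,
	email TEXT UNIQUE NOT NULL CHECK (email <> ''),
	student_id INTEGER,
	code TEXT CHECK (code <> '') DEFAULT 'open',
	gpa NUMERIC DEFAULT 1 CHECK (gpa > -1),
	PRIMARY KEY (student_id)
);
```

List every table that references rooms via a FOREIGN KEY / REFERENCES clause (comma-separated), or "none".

none

No REFERENCES clause anywhere in the schema names rooms.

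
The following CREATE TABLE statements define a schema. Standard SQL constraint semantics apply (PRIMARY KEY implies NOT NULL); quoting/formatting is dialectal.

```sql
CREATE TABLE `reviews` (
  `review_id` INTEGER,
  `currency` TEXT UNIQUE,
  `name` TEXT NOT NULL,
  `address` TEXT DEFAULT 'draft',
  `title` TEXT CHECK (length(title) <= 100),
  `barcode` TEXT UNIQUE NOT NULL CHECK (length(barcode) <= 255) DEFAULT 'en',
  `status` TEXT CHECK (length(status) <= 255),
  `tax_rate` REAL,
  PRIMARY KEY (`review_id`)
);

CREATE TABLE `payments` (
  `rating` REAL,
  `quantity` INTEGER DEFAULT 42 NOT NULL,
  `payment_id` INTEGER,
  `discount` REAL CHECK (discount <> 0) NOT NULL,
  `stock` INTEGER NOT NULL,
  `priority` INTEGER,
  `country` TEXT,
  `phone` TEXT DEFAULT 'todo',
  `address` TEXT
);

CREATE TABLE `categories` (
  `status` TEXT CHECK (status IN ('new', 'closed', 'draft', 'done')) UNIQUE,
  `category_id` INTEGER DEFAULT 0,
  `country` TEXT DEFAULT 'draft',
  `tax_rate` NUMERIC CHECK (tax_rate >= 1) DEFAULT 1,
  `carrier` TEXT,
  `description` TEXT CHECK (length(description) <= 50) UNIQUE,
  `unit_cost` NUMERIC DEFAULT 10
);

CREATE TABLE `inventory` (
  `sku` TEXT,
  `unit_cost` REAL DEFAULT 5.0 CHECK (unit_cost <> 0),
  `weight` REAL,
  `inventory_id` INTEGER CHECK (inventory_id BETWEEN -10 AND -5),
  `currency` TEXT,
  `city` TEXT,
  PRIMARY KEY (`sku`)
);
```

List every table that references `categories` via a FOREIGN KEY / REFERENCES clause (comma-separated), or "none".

none

No REFERENCES clause anywhere in the schema names categories.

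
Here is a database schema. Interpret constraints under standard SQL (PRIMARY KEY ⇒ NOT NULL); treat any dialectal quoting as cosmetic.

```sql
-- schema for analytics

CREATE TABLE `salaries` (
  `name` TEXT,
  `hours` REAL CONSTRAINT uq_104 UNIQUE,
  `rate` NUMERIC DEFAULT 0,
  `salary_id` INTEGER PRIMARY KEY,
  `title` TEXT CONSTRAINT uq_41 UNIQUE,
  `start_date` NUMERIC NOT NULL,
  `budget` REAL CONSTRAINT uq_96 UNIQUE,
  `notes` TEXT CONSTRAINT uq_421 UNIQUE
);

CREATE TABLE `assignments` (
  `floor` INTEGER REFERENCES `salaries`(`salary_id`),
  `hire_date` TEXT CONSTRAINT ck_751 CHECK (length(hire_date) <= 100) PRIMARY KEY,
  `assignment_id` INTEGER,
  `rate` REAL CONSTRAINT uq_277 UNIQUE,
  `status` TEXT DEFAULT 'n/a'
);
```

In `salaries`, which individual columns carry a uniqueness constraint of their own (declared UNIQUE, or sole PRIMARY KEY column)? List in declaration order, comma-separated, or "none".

hours, salary_id, title, budget, notes

- name: no UNIQUE or single-column PK constraint.
- hours: declared UNIQUE → unique.
- rate: no UNIQUE or single-column PK constraint.
- salary_id: single-column PRIMARY KEY → unique.
- title: declared UNIQUE → unique.
- start_date: no UNIQUE or single-column PK constraint.
- budget: declared UNIQUE → unique.
- notes: declared UNIQUE → unique.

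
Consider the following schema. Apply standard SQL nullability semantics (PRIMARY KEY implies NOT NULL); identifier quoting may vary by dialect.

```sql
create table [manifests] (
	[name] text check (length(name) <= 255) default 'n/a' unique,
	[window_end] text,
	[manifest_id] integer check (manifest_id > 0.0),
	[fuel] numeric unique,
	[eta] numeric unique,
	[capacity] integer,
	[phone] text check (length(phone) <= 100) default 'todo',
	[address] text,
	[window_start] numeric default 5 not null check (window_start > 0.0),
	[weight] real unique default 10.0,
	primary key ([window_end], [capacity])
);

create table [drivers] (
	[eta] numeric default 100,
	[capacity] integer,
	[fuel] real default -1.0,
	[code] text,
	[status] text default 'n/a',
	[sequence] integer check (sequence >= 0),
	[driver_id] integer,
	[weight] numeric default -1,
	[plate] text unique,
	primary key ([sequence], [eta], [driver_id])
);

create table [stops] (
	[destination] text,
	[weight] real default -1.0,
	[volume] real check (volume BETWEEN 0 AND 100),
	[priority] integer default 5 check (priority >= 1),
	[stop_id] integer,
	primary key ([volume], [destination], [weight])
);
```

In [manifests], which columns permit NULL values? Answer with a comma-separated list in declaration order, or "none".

name, manifest_id, fuel, eta, phone, address, weight

- name: CHECK does not forbid NULL (a CHECK constraint passes when its expression is NULL) → nullable.
- window_end: part of the PRIMARY KEY, which implies NOT NULL → not nullable.
- manifest_id: CHECK does not forbid NULL (a CHECK constraint passes when its expression is NULL) → nullable.
- fuel: UNIQUE does not imply NOT NULL → nullable.
- eta: UNIQUE does not imply NOT NULL → nullable.
- capacity: part of the PRIMARY KEY, which implies NOT NULL → not nullable.
- phone: CHECK does not forbid NULL (a CHECK constraint passes when its expression is NULL) → nullable.
- address: no NOT NULL constraint applies → nullable.
- window_start: declared NOT NULL → not nullable.
- weight: UNIQUE does not imply NOT NULL → nullable.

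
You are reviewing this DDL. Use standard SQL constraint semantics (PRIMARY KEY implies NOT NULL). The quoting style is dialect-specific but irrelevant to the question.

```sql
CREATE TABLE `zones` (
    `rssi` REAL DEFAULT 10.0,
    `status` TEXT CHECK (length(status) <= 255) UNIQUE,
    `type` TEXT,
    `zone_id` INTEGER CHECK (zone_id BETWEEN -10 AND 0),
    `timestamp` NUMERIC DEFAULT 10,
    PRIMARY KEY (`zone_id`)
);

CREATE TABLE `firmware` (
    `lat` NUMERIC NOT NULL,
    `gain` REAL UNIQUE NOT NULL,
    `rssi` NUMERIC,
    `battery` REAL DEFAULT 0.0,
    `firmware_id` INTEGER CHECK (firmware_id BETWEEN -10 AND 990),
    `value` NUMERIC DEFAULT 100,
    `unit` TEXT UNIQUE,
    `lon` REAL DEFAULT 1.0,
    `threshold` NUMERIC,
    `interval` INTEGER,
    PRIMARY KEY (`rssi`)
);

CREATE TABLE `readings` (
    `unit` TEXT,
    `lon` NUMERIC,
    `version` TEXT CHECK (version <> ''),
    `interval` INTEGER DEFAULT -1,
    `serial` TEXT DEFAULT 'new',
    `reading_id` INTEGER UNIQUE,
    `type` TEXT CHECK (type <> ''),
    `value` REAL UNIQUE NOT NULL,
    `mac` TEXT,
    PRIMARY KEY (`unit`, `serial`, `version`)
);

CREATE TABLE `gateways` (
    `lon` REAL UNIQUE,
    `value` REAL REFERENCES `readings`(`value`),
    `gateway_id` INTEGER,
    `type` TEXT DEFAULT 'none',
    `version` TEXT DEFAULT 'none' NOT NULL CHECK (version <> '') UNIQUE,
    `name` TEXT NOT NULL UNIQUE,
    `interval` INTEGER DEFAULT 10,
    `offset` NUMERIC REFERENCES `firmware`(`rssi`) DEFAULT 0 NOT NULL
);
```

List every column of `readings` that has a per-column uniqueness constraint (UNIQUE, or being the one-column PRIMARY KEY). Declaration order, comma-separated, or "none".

reading_id, value

- unit: part of a composite PRIMARY KEY — only the tuple is unique, not this column on its own.
- lon: no UNIQUE or single-column PK constraint.
- version: part of a composite PRIMARY KEY — only the tuple is unique, not this column on its own.
- interval: no UNIQUE or single-column PK constraint.
- serial: part of a composite PRIMARY KEY — only the tuple is unique, not this column on its own.
- reading_id: declared UNIQUE → unique.
- type: no UNIQUE or single-column PK constraint.
- value: declared UNIQUE → unique.
- mac: no UNIQUE or single-column PK constraint.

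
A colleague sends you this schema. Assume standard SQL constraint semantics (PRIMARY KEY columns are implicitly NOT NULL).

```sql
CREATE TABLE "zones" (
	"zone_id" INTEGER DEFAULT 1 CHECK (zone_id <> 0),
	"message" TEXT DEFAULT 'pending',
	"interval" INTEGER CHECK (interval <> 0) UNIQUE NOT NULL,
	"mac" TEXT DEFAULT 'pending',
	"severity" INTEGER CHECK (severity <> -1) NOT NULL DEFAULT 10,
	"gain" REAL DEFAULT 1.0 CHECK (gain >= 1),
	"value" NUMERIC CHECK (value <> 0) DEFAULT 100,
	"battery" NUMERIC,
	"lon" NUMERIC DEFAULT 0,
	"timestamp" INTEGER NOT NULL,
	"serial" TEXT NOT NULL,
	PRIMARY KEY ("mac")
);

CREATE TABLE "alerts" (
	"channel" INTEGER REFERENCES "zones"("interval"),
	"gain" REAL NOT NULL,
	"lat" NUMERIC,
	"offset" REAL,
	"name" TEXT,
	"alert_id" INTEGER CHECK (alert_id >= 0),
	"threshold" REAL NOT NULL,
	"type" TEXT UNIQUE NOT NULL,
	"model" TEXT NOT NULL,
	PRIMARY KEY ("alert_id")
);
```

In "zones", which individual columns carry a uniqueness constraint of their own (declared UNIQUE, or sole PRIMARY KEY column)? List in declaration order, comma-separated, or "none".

interval, mac

- zone_id: no UNIQUE or single-column PK constraint.
- message: no UNIQUE or single-column PK constraint.
- interval: declared UNIQUE → unique.
- mac: single-column PRIMARY KEY → unique.
- severity: no UNIQUE or single-column PK constraint.
- gain: no UNIQUE or single-column PK constraint.
- value: no UNIQUE or single-column PK constraint.
- battery: no UNIQUE or single-column PK constraint.
- lon: no UNIQUE or single-column PK constraint.
- timestamp: no UNIQUE or single-column PK constraint.
- serial: no UNIQUE or single-column PK constraint.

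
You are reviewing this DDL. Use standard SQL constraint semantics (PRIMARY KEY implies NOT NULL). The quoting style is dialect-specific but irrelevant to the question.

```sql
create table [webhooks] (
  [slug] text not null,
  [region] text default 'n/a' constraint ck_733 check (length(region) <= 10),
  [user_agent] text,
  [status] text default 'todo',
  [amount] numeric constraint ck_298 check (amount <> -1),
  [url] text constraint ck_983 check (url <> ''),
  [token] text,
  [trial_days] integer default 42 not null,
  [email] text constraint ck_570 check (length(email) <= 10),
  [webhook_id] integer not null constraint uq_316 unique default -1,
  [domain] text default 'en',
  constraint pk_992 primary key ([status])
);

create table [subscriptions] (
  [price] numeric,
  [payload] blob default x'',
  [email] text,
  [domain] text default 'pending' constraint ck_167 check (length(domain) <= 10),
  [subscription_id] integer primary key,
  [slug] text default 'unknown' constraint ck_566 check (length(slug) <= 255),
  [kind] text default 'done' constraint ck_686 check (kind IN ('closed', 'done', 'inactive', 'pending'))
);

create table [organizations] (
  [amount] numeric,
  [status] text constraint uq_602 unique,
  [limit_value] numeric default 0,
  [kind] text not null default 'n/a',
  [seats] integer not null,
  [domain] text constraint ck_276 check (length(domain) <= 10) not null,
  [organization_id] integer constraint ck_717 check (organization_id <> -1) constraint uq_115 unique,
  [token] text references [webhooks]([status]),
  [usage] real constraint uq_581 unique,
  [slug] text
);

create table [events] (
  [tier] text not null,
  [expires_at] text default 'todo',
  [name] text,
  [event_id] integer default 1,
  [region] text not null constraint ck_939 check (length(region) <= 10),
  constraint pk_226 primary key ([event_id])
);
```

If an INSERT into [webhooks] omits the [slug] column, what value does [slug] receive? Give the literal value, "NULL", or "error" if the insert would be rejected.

error

slug has no DEFAULT clause.
Omitting it would insert NULL, but it is declared NOT NULL, so the INSERT fails.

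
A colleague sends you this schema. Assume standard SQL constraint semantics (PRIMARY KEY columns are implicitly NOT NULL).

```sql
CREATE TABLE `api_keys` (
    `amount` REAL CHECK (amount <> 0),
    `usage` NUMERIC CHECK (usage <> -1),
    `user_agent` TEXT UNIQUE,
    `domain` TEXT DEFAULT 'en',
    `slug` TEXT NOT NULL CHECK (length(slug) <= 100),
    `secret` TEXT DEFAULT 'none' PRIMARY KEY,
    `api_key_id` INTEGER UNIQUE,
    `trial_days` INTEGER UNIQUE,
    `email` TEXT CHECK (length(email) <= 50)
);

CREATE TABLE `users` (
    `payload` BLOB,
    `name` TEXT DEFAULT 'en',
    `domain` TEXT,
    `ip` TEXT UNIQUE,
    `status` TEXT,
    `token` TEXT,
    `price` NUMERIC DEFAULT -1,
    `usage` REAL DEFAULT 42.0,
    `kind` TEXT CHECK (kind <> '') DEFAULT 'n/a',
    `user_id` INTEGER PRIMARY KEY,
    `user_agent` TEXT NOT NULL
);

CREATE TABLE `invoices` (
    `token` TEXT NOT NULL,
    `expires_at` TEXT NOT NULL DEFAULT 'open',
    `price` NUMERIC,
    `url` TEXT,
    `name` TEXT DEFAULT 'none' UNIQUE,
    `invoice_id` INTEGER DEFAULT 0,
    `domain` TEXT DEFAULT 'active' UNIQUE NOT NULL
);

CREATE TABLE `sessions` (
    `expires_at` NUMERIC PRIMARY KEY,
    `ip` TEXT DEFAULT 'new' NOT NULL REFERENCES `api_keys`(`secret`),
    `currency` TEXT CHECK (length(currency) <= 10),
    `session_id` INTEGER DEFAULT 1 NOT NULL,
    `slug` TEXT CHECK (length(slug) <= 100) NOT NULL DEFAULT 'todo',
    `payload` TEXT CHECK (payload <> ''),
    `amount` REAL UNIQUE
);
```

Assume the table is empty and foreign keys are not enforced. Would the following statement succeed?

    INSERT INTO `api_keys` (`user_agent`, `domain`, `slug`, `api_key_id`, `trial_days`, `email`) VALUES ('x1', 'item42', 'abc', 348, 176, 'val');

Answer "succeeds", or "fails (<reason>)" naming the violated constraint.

NOT NULL columns: secret defaults to 'none'; slug is supplied.
CHECK constraints: 'abc' satisfies (length(slug) <= 100); 'val' satisfies (length(email) <= 50).
No constraint is violated.

succeeds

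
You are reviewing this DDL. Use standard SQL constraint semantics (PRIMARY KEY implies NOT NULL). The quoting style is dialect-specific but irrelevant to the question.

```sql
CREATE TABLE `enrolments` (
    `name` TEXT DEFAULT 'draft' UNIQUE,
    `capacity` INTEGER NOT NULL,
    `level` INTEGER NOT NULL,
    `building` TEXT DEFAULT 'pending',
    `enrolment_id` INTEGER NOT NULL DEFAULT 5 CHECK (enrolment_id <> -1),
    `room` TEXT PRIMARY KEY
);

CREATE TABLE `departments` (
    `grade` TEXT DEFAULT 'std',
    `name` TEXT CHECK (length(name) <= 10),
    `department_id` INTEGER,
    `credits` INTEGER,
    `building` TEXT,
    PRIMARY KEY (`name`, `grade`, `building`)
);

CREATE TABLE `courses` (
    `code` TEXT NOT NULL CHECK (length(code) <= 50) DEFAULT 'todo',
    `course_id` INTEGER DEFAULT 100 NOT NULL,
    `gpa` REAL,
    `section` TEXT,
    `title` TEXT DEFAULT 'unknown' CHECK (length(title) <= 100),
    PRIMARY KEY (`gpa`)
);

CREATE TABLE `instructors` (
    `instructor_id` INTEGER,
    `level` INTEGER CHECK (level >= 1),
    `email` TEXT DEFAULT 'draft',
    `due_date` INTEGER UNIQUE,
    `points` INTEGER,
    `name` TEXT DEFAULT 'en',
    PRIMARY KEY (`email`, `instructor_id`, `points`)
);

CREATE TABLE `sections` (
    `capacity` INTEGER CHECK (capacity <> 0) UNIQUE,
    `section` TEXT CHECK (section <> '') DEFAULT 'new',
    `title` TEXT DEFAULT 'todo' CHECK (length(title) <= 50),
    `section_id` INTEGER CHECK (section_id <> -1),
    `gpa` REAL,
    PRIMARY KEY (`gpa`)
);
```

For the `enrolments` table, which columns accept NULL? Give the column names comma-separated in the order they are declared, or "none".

- name: UNIQUE does not imply NOT NULL → nullable.
- capacity: declared NOT NULL → not nullable.
- level: declared NOT NULL → not nullable.
- building: DEFAULT only fills an omitted column; an explicit NULL is still allowed → nullable.
- enrolment_id: declared NOT NULL → not nullable.
- room: part of the PRIMARY KEY, which implies NOT NULL → not nullable.

name, building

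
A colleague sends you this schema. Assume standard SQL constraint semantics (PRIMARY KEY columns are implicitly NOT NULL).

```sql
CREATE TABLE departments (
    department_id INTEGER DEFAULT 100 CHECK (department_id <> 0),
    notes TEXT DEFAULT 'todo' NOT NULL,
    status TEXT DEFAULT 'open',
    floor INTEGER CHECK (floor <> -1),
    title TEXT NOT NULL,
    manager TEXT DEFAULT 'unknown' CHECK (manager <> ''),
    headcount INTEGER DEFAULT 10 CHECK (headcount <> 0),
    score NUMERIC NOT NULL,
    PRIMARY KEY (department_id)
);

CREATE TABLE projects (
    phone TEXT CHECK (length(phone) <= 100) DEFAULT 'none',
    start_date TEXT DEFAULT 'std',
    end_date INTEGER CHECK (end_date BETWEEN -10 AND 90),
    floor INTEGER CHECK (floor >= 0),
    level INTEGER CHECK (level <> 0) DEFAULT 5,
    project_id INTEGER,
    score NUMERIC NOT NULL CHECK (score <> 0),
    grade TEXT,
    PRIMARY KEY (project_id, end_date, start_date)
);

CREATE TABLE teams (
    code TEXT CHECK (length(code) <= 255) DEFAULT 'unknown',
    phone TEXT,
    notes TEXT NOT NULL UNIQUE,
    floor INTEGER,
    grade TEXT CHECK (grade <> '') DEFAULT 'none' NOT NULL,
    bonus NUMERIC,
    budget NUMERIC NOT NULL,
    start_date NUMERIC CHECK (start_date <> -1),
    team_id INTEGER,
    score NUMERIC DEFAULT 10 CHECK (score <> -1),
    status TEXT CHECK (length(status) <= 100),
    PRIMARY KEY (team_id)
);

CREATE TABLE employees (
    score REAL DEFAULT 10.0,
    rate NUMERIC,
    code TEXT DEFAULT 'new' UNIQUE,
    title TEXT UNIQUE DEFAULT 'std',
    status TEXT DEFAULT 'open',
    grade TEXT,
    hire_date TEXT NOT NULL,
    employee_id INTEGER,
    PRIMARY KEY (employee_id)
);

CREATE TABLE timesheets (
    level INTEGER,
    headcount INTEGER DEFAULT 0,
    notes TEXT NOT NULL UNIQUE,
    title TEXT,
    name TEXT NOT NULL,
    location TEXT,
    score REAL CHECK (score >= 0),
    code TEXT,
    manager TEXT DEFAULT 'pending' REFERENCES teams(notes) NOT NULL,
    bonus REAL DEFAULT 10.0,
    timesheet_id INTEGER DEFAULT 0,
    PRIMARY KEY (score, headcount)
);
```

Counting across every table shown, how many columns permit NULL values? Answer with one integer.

departments: 4 nullable (status, floor, manager, headcount — PK (department_id) and explicit NOT NULL columns excluded).
projects: 4 nullable (phone, floor, level, grade — PK (project_id, end_date, start_date) and explicit NOT NULL columns excluded).
teams: 7 nullable (code, phone, floor, bonus, start_date, score, status — PK (team_id) and explicit NOT NULL columns excluded).
employees: 6 nullable (score, rate, code, title, status, grade — PK (employee_id) and explicit NOT NULL columns excluded).
timesheets: 6 nullable (level, title, location, code, bonus, timesheet_id — PK (score, headcount) and explicit NOT NULL columns excluded).
Total: 4 + 4 + 7 + 6 + 6 = 27.

27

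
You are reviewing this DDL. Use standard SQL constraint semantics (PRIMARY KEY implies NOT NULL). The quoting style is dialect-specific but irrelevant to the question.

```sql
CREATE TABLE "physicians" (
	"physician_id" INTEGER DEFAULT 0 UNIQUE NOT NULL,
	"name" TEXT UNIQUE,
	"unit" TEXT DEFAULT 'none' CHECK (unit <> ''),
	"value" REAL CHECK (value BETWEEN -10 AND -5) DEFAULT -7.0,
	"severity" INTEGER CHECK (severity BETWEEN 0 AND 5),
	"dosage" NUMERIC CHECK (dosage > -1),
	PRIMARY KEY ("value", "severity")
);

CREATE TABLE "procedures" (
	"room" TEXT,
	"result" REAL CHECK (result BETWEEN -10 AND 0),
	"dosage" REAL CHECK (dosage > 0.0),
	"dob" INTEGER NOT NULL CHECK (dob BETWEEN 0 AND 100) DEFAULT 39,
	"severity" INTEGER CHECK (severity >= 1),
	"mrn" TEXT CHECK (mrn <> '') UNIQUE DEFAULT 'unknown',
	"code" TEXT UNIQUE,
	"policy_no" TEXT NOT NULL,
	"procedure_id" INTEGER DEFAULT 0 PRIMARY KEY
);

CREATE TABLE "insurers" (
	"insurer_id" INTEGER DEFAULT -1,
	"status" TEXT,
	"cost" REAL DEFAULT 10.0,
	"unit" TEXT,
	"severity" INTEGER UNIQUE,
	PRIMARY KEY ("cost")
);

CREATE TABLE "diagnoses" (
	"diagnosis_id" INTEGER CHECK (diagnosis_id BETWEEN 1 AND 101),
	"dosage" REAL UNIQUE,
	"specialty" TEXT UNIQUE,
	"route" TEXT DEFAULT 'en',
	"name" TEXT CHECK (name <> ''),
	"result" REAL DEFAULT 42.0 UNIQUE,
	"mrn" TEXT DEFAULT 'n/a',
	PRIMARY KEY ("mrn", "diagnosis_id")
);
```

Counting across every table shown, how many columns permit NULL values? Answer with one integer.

18

physicians: 3 nullable (name, unit, dosage — PK (value, severity) and explicit NOT NULL columns excluded).
procedures: 6 nullable (room, result, dosage, severity, mrn, code — PK (procedure_id) and explicit NOT NULL columns excluded).
insurers: 4 nullable (insurer_id, status, unit, severity — PK (cost) and explicit NOT NULL columns excluded).
diagnoses: 5 nullable (dosage, specialty, route, name, result — PK (mrn, diagnosis_id) and explicit NOT NULL columns excluded).
Total: 3 + 6 + 4 + 5 = 18.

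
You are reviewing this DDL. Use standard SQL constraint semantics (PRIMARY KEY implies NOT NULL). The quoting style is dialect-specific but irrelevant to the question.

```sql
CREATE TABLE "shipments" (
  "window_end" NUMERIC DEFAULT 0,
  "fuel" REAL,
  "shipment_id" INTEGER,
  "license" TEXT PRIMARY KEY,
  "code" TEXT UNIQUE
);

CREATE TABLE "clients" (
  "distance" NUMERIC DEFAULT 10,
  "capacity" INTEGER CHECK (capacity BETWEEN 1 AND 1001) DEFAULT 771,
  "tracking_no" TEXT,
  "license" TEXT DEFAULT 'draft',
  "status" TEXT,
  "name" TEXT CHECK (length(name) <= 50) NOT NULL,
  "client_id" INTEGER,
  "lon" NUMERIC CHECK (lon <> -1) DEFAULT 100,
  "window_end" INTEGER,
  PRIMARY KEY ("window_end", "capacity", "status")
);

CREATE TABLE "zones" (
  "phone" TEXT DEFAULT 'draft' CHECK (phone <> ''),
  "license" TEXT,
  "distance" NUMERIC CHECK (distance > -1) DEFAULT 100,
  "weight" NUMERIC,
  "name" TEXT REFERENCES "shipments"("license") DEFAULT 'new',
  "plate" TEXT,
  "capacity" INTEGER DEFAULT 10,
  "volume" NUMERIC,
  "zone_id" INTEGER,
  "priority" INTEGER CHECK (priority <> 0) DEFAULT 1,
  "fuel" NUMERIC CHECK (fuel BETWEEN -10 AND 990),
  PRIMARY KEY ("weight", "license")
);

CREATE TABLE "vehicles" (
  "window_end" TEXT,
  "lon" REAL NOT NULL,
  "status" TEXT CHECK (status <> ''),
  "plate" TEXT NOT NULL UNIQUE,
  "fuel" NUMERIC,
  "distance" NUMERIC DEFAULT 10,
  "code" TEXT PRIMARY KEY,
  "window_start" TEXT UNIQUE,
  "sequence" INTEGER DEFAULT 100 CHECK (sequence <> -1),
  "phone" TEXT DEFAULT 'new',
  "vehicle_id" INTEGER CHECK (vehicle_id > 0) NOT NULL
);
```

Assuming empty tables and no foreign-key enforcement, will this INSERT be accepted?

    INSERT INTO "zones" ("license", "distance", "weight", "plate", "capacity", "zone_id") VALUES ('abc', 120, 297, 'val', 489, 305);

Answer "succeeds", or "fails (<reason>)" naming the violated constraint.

NOT NULL columns: license is supplied; weight is supplied.
CHECK constraints: 120 satisfies (distance > -1).
No constraint is violated.

succeeds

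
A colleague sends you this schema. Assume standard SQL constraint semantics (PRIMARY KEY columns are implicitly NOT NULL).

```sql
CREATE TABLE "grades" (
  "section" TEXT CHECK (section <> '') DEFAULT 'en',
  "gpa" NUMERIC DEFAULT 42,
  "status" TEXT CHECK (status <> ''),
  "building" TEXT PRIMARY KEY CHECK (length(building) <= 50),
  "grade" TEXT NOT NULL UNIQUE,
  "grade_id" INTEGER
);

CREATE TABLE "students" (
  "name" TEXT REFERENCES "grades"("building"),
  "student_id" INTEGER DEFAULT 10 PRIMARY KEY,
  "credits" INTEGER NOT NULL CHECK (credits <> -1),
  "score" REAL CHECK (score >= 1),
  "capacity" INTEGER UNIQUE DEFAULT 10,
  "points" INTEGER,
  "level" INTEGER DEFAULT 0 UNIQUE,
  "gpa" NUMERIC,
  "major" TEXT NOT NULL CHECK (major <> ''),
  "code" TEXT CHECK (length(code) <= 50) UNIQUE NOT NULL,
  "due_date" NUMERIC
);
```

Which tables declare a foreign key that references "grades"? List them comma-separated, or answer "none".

- students.name references grades(building).

students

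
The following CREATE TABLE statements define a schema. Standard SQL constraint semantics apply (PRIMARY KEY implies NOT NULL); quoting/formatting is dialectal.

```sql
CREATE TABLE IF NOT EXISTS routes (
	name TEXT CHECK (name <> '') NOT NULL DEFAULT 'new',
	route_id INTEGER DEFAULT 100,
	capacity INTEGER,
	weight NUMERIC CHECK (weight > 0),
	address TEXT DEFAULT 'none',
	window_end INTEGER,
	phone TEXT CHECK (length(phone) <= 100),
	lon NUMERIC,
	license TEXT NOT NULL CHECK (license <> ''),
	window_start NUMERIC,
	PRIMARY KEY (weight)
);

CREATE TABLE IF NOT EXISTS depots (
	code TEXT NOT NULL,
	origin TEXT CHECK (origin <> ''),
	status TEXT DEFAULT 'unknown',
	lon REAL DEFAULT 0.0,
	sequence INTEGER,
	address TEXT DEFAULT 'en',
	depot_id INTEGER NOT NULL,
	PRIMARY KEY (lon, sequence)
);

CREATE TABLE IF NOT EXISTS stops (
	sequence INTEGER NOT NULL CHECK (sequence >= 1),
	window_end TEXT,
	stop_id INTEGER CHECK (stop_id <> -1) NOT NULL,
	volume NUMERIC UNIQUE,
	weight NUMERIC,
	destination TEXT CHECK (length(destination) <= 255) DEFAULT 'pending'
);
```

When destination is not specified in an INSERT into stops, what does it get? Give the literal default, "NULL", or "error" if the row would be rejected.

'pending'

destination has an explicit DEFAULT 'pending'.
When the column is omitted from an INSERT, that default is used.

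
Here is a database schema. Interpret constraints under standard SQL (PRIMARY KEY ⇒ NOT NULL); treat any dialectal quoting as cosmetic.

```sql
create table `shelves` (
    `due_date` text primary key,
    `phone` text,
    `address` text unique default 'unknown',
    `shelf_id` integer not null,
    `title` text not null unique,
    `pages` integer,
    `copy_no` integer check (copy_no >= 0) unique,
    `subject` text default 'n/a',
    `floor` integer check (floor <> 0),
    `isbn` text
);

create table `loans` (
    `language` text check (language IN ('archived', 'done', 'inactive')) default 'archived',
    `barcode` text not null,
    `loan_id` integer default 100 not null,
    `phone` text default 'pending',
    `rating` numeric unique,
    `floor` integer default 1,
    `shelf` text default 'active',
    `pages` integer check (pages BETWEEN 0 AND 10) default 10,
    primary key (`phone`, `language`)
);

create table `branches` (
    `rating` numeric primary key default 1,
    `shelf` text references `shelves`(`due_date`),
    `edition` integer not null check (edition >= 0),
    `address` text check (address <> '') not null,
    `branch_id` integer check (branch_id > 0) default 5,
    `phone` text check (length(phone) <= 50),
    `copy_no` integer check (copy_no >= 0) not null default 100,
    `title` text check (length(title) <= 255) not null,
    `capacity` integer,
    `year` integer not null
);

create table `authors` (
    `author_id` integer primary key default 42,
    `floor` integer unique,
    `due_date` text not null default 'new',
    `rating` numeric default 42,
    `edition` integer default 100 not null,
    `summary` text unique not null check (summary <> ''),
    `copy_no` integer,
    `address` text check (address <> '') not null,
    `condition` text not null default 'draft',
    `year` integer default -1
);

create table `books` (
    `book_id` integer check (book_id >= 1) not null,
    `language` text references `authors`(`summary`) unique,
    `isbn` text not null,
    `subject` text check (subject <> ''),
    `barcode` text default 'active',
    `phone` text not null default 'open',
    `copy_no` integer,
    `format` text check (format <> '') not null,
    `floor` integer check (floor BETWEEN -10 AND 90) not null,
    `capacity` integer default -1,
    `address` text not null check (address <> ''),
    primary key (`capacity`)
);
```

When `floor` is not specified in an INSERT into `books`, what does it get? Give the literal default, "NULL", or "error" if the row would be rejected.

error

floor has no DEFAULT clause.
Omitting it would insert NULL, but it is declared NOT NULL, so the INSERT fails.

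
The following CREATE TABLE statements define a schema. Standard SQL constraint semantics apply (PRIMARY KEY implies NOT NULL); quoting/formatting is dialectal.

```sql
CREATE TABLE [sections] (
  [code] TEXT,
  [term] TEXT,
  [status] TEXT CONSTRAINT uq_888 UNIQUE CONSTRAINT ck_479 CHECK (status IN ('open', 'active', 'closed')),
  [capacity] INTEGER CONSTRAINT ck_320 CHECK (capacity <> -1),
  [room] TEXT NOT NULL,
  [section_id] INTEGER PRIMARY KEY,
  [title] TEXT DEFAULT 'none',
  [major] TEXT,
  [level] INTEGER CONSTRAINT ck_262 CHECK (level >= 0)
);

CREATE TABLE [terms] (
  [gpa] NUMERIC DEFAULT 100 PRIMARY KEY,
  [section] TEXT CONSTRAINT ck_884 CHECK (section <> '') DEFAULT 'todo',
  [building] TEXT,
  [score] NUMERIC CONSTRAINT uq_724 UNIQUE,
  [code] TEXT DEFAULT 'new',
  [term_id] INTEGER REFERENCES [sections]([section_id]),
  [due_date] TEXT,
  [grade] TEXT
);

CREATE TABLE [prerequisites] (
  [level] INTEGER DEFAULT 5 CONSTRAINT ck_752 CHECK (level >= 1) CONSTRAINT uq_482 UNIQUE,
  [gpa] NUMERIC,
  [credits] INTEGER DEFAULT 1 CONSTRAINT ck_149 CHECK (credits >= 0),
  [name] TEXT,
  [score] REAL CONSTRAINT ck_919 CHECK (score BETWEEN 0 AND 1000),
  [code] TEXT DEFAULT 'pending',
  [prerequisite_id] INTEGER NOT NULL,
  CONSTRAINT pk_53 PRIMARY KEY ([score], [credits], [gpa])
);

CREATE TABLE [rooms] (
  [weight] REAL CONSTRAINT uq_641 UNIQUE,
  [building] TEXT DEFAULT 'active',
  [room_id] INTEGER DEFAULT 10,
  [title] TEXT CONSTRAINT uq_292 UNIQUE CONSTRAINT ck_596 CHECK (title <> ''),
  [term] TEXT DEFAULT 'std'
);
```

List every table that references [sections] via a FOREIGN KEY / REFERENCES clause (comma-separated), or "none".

terms

- terms.term_id references sections(section_id).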